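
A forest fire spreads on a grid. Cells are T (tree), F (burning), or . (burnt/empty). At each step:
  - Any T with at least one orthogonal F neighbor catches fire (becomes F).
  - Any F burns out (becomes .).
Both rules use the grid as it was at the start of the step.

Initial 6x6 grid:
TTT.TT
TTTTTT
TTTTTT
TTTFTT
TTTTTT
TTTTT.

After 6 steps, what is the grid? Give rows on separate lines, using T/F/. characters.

Step 1: 4 trees catch fire, 1 burn out
  TTT.TT
  TTTTTT
  TTTFTT
  TTF.FT
  TTTFTT
  TTTTT.
Step 2: 8 trees catch fire, 4 burn out
  TTT.TT
  TTTFTT
  TTF.FT
  TF...F
  TTF.FT
  TTTFT.
Step 3: 9 trees catch fire, 8 burn out
  TTT.TT
  TTF.FT
  TF...F
  F.....
  TF...F
  TTF.F.
Step 4: 7 trees catch fire, 9 burn out
  TTF.FT
  TF...F
  F.....
  ......
  F.....
  TF....
Step 5: 4 trees catch fire, 7 burn out
  TF...F
  F.....
  ......
  ......
  ......
  F.....
Step 6: 1 trees catch fire, 4 burn out
  F.....
  ......
  ......
  ......
  ......
  ......

F.....
......
......
......
......
......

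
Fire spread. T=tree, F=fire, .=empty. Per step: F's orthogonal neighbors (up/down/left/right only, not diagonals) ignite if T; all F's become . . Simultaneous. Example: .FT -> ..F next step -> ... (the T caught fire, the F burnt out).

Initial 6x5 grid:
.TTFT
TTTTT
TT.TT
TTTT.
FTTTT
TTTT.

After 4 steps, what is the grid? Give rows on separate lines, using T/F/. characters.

Step 1: 6 trees catch fire, 2 burn out
  .TF.F
  TTTFT
  TT.TT
  FTTT.
  .FTTT
  FTTT.
Step 2: 8 trees catch fire, 6 burn out
  .F...
  TTF.F
  FT.FT
  .FTT.
  ..FTT
  .FTT.
Step 3: 8 trees catch fire, 8 burn out
  .....
  FF...
  .F..F
  ..FF.
  ...FT
  ..FT.
Step 4: 2 trees catch fire, 8 burn out
  .....
  .....
  .....
  .....
  ....F
  ...F.

.....
.....
.....
.....
....F
...F.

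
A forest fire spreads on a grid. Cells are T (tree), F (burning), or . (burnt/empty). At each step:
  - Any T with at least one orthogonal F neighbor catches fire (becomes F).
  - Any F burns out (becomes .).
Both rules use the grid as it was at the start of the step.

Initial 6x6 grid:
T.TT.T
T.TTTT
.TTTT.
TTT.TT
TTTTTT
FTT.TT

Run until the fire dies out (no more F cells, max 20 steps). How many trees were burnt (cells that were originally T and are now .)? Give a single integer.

Step 1: +2 fires, +1 burnt (F count now 2)
Step 2: +3 fires, +2 burnt (F count now 3)
Step 3: +2 fires, +3 burnt (F count now 2)
Step 4: +3 fires, +2 burnt (F count now 3)
Step 5: +2 fires, +3 burnt (F count now 2)
Step 6: +5 fires, +2 burnt (F count now 5)
Step 7: +5 fires, +5 burnt (F count now 5)
Step 8: +2 fires, +5 burnt (F count now 2)
Step 9: +1 fires, +2 burnt (F count now 1)
Step 10: +1 fires, +1 burnt (F count now 1)
Step 11: +0 fires, +1 burnt (F count now 0)
Fire out after step 11
Initially T: 28, now '.': 34
Total burnt (originally-T cells now '.'): 26

Answer: 26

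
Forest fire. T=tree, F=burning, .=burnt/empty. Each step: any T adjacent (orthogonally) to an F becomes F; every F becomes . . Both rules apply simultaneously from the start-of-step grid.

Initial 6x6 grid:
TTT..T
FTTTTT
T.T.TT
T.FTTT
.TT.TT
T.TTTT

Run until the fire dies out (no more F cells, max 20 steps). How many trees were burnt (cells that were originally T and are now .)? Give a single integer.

Answer: 25

Derivation:
Step 1: +6 fires, +2 burnt (F count now 6)
Step 2: +6 fires, +6 burnt (F count now 6)
Step 3: +6 fires, +6 burnt (F count now 6)
Step 4: +4 fires, +6 burnt (F count now 4)
Step 5: +2 fires, +4 burnt (F count now 2)
Step 6: +1 fires, +2 burnt (F count now 1)
Step 7: +0 fires, +1 burnt (F count now 0)
Fire out after step 7
Initially T: 26, now '.': 35
Total burnt (originally-T cells now '.'): 25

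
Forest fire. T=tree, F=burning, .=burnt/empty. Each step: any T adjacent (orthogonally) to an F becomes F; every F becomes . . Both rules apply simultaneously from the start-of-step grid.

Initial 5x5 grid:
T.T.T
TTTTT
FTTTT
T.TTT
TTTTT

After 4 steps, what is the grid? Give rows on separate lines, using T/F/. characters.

Step 1: 3 trees catch fire, 1 burn out
  T.T.T
  FTTTT
  .FTTT
  F.TTT
  TTTTT
Step 2: 4 trees catch fire, 3 burn out
  F.T.T
  .FTTT
  ..FTT
  ..TTT
  FTTTT
Step 3: 4 trees catch fire, 4 burn out
  ..T.T
  ..FTT
  ...FT
  ..FTT
  .FTTT
Step 4: 5 trees catch fire, 4 burn out
  ..F.T
  ...FT
  ....F
  ...FT
  ..FTT

..F.T
...FT
....F
...FT
..FTT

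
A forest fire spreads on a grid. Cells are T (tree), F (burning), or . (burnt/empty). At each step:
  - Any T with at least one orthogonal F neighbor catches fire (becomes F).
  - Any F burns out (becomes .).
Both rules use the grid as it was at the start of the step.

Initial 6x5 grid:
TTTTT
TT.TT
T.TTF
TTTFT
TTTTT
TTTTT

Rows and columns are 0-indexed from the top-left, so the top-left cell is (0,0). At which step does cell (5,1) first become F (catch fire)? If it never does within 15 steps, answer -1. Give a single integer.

Step 1: cell (5,1)='T' (+5 fires, +2 burnt)
Step 2: cell (5,1)='T' (+7 fires, +5 burnt)
Step 3: cell (5,1)='T' (+5 fires, +7 burnt)
Step 4: cell (5,1)='F' (+4 fires, +5 burnt)
  -> target ignites at step 4
Step 5: cell (5,1)='.' (+3 fires, +4 burnt)
Step 6: cell (5,1)='.' (+2 fires, +3 burnt)
Step 7: cell (5,1)='.' (+0 fires, +2 burnt)
  fire out at step 7

4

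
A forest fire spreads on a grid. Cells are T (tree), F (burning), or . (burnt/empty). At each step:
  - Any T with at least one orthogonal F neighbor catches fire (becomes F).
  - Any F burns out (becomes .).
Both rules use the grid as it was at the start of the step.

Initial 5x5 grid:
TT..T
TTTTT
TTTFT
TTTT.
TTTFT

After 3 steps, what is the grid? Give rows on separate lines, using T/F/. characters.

Step 1: 6 trees catch fire, 2 burn out
  TT..T
  TTTFT
  TTF.F
  TTTF.
  TTF.F
Step 2: 5 trees catch fire, 6 burn out
  TT..T
  TTF.F
  TF...
  TTF..
  TF...
Step 3: 5 trees catch fire, 5 burn out
  TT..F
  TF...
  F....
  TF...
  F....

TT..F
TF...
F....
TF...
F....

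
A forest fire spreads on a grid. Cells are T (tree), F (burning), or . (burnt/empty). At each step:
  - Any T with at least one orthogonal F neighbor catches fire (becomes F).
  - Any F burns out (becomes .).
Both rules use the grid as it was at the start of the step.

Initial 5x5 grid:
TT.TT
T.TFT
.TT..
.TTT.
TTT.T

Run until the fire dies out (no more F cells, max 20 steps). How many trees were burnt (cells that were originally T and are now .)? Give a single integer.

Step 1: +3 fires, +1 burnt (F count now 3)
Step 2: +2 fires, +3 burnt (F count now 2)
Step 3: +2 fires, +2 burnt (F count now 2)
Step 4: +3 fires, +2 burnt (F count now 3)
Step 5: +1 fires, +3 burnt (F count now 1)
Step 6: +1 fires, +1 burnt (F count now 1)
Step 7: +0 fires, +1 burnt (F count now 0)
Fire out after step 7
Initially T: 16, now '.': 21
Total burnt (originally-T cells now '.'): 12

Answer: 12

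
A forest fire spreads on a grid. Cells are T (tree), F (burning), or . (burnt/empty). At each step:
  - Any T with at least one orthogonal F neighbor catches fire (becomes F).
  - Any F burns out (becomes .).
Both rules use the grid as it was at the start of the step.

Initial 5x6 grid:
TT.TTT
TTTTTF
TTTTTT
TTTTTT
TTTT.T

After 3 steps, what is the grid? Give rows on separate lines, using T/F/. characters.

Step 1: 3 trees catch fire, 1 burn out
  TT.TTF
  TTTTF.
  TTTTTF
  TTTTTT
  TTTT.T
Step 2: 4 trees catch fire, 3 burn out
  TT.TF.
  TTTF..
  TTTTF.
  TTTTTF
  TTTT.T
Step 3: 5 trees catch fire, 4 burn out
  TT.F..
  TTF...
  TTTF..
  TTTTF.
  TTTT.F

TT.F..
TTF...
TTTF..
TTTTF.
TTTT.F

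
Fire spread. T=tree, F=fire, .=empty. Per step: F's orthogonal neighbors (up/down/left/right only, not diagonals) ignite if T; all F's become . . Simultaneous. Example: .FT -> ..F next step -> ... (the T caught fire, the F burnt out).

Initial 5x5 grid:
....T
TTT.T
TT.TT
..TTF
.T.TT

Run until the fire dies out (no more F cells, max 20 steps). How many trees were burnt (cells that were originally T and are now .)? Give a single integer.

Step 1: +3 fires, +1 burnt (F count now 3)
Step 2: +4 fires, +3 burnt (F count now 4)
Step 3: +1 fires, +4 burnt (F count now 1)
Step 4: +0 fires, +1 burnt (F count now 0)
Fire out after step 4
Initially T: 14, now '.': 19
Total burnt (originally-T cells now '.'): 8

Answer: 8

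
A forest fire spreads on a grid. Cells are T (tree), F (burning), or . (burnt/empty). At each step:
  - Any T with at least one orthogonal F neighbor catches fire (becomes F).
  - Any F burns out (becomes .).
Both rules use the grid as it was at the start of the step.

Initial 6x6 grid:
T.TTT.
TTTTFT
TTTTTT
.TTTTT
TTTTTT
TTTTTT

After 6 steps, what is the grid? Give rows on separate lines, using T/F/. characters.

Step 1: 4 trees catch fire, 1 burn out
  T.TTF.
  TTTF.F
  TTTTFT
  .TTTTT
  TTTTTT
  TTTTTT
Step 2: 5 trees catch fire, 4 burn out
  T.TF..
  TTF...
  TTTF.F
  .TTTFT
  TTTTTT
  TTTTTT
Step 3: 6 trees catch fire, 5 burn out
  T.F...
  TF....
  TTF...
  .TTF.F
  TTTTFT
  TTTTTT
Step 4: 6 trees catch fire, 6 burn out
  T.....
  F.....
  TF....
  .TF...
  TTTF.F
  TTTTFT
Step 5: 6 trees catch fire, 6 burn out
  F.....
  ......
  F.....
  .F....
  TTF...
  TTTF.F
Step 6: 2 trees catch fire, 6 burn out
  ......
  ......
  ......
  ......
  TF....
  TTF...

......
......
......
......
TF....
TTF...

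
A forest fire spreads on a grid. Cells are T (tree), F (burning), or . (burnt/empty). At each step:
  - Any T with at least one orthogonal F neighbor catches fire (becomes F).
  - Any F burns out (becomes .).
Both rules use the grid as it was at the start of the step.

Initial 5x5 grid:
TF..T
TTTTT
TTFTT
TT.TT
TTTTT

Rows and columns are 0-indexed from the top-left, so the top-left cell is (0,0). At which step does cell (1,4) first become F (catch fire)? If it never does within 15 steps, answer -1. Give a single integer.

Step 1: cell (1,4)='T' (+5 fires, +2 burnt)
Step 2: cell (1,4)='T' (+6 fires, +5 burnt)
Step 3: cell (1,4)='F' (+5 fires, +6 burnt)
  -> target ignites at step 3
Step 4: cell (1,4)='.' (+4 fires, +5 burnt)
Step 5: cell (1,4)='.' (+0 fires, +4 burnt)
  fire out at step 5

3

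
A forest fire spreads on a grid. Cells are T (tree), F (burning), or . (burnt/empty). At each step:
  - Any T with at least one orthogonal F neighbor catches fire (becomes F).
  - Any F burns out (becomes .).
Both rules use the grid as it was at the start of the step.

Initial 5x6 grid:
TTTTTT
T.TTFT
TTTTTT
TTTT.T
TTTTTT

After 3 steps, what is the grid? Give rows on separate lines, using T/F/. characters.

Step 1: 4 trees catch fire, 1 burn out
  TTTTFT
  T.TF.F
  TTTTFT
  TTTT.T
  TTTTTT
Step 2: 5 trees catch fire, 4 burn out
  TTTF.F
  T.F...
  TTTF.F
  TTTT.T
  TTTTTT
Step 3: 4 trees catch fire, 5 burn out
  TTF...
  T.....
  TTF...
  TTTF.F
  TTTTTT

TTF...
T.....
TTF...
TTTF.F
TTTTTT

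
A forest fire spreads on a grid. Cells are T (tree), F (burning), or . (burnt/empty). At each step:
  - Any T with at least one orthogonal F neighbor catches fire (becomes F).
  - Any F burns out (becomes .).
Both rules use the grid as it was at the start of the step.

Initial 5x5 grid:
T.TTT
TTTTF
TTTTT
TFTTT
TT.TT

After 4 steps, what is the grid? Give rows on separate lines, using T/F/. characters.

Step 1: 7 trees catch fire, 2 burn out
  T.TTF
  TTTF.
  TFTTF
  F.FTT
  TF.TT
Step 2: 9 trees catch fire, 7 burn out
  T.TF.
  TFF..
  F.FF.
  ...FF
  F..TT
Step 3: 4 trees catch fire, 9 burn out
  T.F..
  F....
  .....
  .....
  ...FF
Step 4: 1 trees catch fire, 4 burn out
  F....
  .....
  .....
  .....
  .....

F....
.....
.....
.....
.....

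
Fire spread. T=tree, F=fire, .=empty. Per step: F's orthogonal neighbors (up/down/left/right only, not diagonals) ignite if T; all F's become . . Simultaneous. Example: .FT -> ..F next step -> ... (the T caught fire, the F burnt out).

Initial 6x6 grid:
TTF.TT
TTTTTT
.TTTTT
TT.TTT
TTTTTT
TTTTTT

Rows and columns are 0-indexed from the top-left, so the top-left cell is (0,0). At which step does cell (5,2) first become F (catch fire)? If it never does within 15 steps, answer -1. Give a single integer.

Step 1: cell (5,2)='T' (+2 fires, +1 burnt)
Step 2: cell (5,2)='T' (+4 fires, +2 burnt)
Step 3: cell (5,2)='T' (+4 fires, +4 burnt)
Step 4: cell (5,2)='T' (+5 fires, +4 burnt)
Step 5: cell (5,2)='T' (+6 fires, +5 burnt)
Step 6: cell (5,2)='T' (+6 fires, +6 burnt)
Step 7: cell (5,2)='F' (+4 fires, +6 burnt)
  -> target ignites at step 7
Step 8: cell (5,2)='.' (+1 fires, +4 burnt)
Step 9: cell (5,2)='.' (+0 fires, +1 burnt)
  fire out at step 9

7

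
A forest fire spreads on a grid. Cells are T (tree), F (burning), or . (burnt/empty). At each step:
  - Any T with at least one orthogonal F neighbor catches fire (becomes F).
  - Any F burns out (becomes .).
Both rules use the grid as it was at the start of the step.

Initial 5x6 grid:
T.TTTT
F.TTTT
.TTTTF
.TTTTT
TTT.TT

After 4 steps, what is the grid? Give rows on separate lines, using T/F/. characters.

Step 1: 4 trees catch fire, 2 burn out
  F.TTTT
  ..TTTF
  .TTTF.
  .TTTTF
  TTT.TT
Step 2: 5 trees catch fire, 4 burn out
  ..TTTF
  ..TTF.
  .TTF..
  .TTTF.
  TTT.TF
Step 3: 5 trees catch fire, 5 burn out
  ..TTF.
  ..TF..
  .TF...
  .TTF..
  TTT.F.
Step 4: 4 trees catch fire, 5 burn out
  ..TF..
  ..F...
  .F....
  .TF...
  TTT...

..TF..
..F...
.F....
.TF...
TTT...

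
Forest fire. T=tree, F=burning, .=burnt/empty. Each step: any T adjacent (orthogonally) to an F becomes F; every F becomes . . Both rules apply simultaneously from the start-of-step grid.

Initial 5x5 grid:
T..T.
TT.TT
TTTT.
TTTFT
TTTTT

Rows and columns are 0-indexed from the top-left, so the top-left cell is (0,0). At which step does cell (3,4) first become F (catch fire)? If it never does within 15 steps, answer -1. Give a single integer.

Step 1: cell (3,4)='F' (+4 fires, +1 burnt)
  -> target ignites at step 1
Step 2: cell (3,4)='.' (+5 fires, +4 burnt)
Step 3: cell (3,4)='.' (+5 fires, +5 burnt)
Step 4: cell (3,4)='.' (+3 fires, +5 burnt)
Step 5: cell (3,4)='.' (+1 fires, +3 burnt)
Step 6: cell (3,4)='.' (+1 fires, +1 burnt)
Step 7: cell (3,4)='.' (+0 fires, +1 burnt)
  fire out at step 7

1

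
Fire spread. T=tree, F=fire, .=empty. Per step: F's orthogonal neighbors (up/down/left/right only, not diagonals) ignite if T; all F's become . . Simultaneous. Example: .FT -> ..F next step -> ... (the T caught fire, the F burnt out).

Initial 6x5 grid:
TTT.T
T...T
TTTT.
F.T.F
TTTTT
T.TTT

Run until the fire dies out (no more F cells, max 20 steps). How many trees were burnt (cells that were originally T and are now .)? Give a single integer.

Answer: 18

Derivation:
Step 1: +3 fires, +2 burnt (F count now 3)
Step 2: +6 fires, +3 burnt (F count now 6)
Step 3: +4 fires, +6 burnt (F count now 4)
Step 4: +4 fires, +4 burnt (F count now 4)
Step 5: +1 fires, +4 burnt (F count now 1)
Step 6: +0 fires, +1 burnt (F count now 0)
Fire out after step 6
Initially T: 20, now '.': 28
Total burnt (originally-T cells now '.'): 18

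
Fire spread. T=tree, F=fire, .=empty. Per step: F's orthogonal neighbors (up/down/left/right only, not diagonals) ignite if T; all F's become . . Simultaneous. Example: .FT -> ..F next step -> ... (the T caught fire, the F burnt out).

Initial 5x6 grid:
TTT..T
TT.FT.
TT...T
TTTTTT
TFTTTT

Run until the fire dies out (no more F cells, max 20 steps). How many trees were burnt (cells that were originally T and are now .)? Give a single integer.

Answer: 20

Derivation:
Step 1: +4 fires, +2 burnt (F count now 4)
Step 2: +4 fires, +4 burnt (F count now 4)
Step 3: +4 fires, +4 burnt (F count now 4)
Step 4: +4 fires, +4 burnt (F count now 4)
Step 5: +3 fires, +4 burnt (F count now 3)
Step 6: +1 fires, +3 burnt (F count now 1)
Step 7: +0 fires, +1 burnt (F count now 0)
Fire out after step 7
Initially T: 21, now '.': 29
Total burnt (originally-T cells now '.'): 20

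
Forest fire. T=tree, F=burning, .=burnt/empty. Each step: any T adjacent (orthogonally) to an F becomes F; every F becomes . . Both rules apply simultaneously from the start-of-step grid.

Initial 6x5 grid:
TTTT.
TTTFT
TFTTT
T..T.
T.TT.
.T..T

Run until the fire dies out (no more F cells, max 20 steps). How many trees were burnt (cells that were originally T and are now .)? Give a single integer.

Step 1: +7 fires, +2 burnt (F count now 7)
Step 2: +6 fires, +7 burnt (F count now 6)
Step 3: +3 fires, +6 burnt (F count now 3)
Step 4: +1 fires, +3 burnt (F count now 1)
Step 5: +0 fires, +1 burnt (F count now 0)
Fire out after step 5
Initially T: 19, now '.': 28
Total burnt (originally-T cells now '.'): 17

Answer: 17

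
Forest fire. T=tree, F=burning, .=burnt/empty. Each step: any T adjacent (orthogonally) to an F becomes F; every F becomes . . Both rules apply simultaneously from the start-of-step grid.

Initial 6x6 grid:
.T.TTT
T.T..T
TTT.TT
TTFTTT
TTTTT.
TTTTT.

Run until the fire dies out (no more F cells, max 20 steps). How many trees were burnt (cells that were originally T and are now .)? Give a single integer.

Step 1: +4 fires, +1 burnt (F count now 4)
Step 2: +7 fires, +4 burnt (F count now 7)
Step 3: +7 fires, +7 burnt (F count now 7)
Step 4: +4 fires, +7 burnt (F count now 4)
Step 5: +1 fires, +4 burnt (F count now 1)
Step 6: +1 fires, +1 burnt (F count now 1)
Step 7: +1 fires, +1 burnt (F count now 1)
Step 8: +1 fires, +1 burnt (F count now 1)
Step 9: +0 fires, +1 burnt (F count now 0)
Fire out after step 9
Initially T: 27, now '.': 35
Total burnt (originally-T cells now '.'): 26

Answer: 26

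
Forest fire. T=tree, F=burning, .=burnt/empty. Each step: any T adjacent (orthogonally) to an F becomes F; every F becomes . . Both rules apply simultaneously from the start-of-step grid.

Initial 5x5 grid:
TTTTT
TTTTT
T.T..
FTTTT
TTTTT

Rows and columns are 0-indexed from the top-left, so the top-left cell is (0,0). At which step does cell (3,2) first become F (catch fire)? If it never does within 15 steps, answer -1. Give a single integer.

Step 1: cell (3,2)='T' (+3 fires, +1 burnt)
Step 2: cell (3,2)='F' (+3 fires, +3 burnt)
  -> target ignites at step 2
Step 3: cell (3,2)='.' (+5 fires, +3 burnt)
Step 4: cell (3,2)='.' (+4 fires, +5 burnt)
Step 5: cell (3,2)='.' (+3 fires, +4 burnt)
Step 6: cell (3,2)='.' (+2 fires, +3 burnt)
Step 7: cell (3,2)='.' (+1 fires, +2 burnt)
Step 8: cell (3,2)='.' (+0 fires, +1 burnt)
  fire out at step 8

2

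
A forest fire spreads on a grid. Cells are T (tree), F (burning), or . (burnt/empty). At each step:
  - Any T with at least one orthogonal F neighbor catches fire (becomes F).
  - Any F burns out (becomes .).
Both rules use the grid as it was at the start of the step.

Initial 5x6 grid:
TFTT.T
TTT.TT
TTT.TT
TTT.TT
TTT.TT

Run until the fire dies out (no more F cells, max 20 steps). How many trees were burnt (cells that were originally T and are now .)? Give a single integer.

Step 1: +3 fires, +1 burnt (F count now 3)
Step 2: +4 fires, +3 burnt (F count now 4)
Step 3: +3 fires, +4 burnt (F count now 3)
Step 4: +3 fires, +3 burnt (F count now 3)
Step 5: +2 fires, +3 burnt (F count now 2)
Step 6: +0 fires, +2 burnt (F count now 0)
Fire out after step 6
Initially T: 24, now '.': 21
Total burnt (originally-T cells now '.'): 15

Answer: 15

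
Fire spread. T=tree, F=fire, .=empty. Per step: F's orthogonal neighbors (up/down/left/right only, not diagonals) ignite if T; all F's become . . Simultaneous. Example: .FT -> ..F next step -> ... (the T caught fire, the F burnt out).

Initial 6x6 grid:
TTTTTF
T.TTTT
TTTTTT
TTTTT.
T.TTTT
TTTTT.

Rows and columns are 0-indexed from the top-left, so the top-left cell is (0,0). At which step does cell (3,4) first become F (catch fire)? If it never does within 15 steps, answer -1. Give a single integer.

Step 1: cell (3,4)='T' (+2 fires, +1 burnt)
Step 2: cell (3,4)='T' (+3 fires, +2 burnt)
Step 3: cell (3,4)='T' (+3 fires, +3 burnt)
Step 4: cell (3,4)='F' (+4 fires, +3 burnt)
  -> target ignites at step 4
Step 5: cell (3,4)='.' (+4 fires, +4 burnt)
Step 6: cell (3,4)='.' (+6 fires, +4 burnt)
Step 7: cell (3,4)='.' (+4 fires, +6 burnt)
Step 8: cell (3,4)='.' (+2 fires, +4 burnt)
Step 9: cell (3,4)='.' (+2 fires, +2 burnt)
Step 10: cell (3,4)='.' (+1 fires, +2 burnt)
Step 11: cell (3,4)='.' (+0 fires, +1 burnt)
  fire out at step 11

4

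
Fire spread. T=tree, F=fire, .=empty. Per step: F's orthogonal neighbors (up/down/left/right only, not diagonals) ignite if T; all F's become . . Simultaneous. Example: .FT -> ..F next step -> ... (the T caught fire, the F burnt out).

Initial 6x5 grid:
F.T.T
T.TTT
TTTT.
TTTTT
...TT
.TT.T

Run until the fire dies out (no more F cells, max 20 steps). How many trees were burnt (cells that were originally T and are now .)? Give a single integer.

Answer: 18

Derivation:
Step 1: +1 fires, +1 burnt (F count now 1)
Step 2: +1 fires, +1 burnt (F count now 1)
Step 3: +2 fires, +1 burnt (F count now 2)
Step 4: +2 fires, +2 burnt (F count now 2)
Step 5: +3 fires, +2 burnt (F count now 3)
Step 6: +3 fires, +3 burnt (F count now 3)
Step 7: +3 fires, +3 burnt (F count now 3)
Step 8: +2 fires, +3 burnt (F count now 2)
Step 9: +1 fires, +2 burnt (F count now 1)
Step 10: +0 fires, +1 burnt (F count now 0)
Fire out after step 10
Initially T: 20, now '.': 28
Total burnt (originally-T cells now '.'): 18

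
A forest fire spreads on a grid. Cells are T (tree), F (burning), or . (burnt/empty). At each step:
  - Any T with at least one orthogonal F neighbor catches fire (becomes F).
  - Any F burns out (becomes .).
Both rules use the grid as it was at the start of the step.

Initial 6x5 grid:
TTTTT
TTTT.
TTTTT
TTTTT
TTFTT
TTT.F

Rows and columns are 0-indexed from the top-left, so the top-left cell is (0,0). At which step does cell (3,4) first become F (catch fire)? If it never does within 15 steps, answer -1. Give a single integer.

Step 1: cell (3,4)='T' (+5 fires, +2 burnt)
Step 2: cell (3,4)='F' (+6 fires, +5 burnt)
  -> target ignites at step 2
Step 3: cell (3,4)='.' (+6 fires, +6 burnt)
Step 4: cell (3,4)='.' (+4 fires, +6 burnt)
Step 5: cell (3,4)='.' (+3 fires, +4 burnt)
Step 6: cell (3,4)='.' (+2 fires, +3 burnt)
Step 7: cell (3,4)='.' (+0 fires, +2 burnt)
  fire out at step 7

2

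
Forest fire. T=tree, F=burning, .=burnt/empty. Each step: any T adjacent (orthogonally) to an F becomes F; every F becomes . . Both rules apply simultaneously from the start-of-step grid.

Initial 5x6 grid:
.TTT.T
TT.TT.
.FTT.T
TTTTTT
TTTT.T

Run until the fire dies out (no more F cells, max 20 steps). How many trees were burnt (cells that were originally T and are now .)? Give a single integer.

Answer: 21

Derivation:
Step 1: +3 fires, +1 burnt (F count now 3)
Step 2: +6 fires, +3 burnt (F count now 6)
Step 3: +5 fires, +6 burnt (F count now 5)
Step 4: +4 fires, +5 burnt (F count now 4)
Step 5: +1 fires, +4 burnt (F count now 1)
Step 6: +2 fires, +1 burnt (F count now 2)
Step 7: +0 fires, +2 burnt (F count now 0)
Fire out after step 7
Initially T: 22, now '.': 29
Total burnt (originally-T cells now '.'): 21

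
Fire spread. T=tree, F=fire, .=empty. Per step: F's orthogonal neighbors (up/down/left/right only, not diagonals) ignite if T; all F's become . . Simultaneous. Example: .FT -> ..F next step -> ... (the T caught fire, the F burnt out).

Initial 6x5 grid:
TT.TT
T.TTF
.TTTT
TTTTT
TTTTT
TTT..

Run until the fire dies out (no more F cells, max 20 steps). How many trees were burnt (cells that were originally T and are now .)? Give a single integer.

Answer: 21

Derivation:
Step 1: +3 fires, +1 burnt (F count now 3)
Step 2: +4 fires, +3 burnt (F count now 4)
Step 3: +3 fires, +4 burnt (F count now 3)
Step 4: +3 fires, +3 burnt (F count now 3)
Step 5: +2 fires, +3 burnt (F count now 2)
Step 6: +3 fires, +2 burnt (F count now 3)
Step 7: +2 fires, +3 burnt (F count now 2)
Step 8: +1 fires, +2 burnt (F count now 1)
Step 9: +0 fires, +1 burnt (F count now 0)
Fire out after step 9
Initially T: 24, now '.': 27
Total burnt (originally-T cells now '.'): 21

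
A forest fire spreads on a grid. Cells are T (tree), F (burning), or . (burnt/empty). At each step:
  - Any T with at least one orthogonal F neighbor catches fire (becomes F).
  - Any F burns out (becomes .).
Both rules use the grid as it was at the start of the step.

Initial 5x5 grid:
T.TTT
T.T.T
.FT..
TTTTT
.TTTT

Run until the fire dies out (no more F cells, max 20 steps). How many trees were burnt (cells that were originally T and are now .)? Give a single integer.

Answer: 15

Derivation:
Step 1: +2 fires, +1 burnt (F count now 2)
Step 2: +4 fires, +2 burnt (F count now 4)
Step 3: +3 fires, +4 burnt (F count now 3)
Step 4: +3 fires, +3 burnt (F count now 3)
Step 5: +2 fires, +3 burnt (F count now 2)
Step 6: +1 fires, +2 burnt (F count now 1)
Step 7: +0 fires, +1 burnt (F count now 0)
Fire out after step 7
Initially T: 17, now '.': 23
Total burnt (originally-T cells now '.'): 15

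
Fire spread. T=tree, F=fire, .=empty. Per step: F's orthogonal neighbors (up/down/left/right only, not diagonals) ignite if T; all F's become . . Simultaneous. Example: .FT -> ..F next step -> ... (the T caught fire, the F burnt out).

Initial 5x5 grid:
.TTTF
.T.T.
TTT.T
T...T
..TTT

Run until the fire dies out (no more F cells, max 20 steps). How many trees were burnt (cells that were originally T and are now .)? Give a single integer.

Step 1: +1 fires, +1 burnt (F count now 1)
Step 2: +2 fires, +1 burnt (F count now 2)
Step 3: +1 fires, +2 burnt (F count now 1)
Step 4: +1 fires, +1 burnt (F count now 1)
Step 5: +1 fires, +1 burnt (F count now 1)
Step 6: +2 fires, +1 burnt (F count now 2)
Step 7: +1 fires, +2 burnt (F count now 1)
Step 8: +0 fires, +1 burnt (F count now 0)
Fire out after step 8
Initially T: 14, now '.': 20
Total burnt (originally-T cells now '.'): 9

Answer: 9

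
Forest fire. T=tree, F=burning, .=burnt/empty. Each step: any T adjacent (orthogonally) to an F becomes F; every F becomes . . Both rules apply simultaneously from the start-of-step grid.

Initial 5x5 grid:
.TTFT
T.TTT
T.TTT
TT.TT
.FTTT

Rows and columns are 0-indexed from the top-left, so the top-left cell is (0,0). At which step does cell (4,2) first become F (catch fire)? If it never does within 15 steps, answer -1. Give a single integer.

Step 1: cell (4,2)='F' (+5 fires, +2 burnt)
  -> target ignites at step 1
Step 2: cell (4,2)='.' (+6 fires, +5 burnt)
Step 3: cell (4,2)='.' (+5 fires, +6 burnt)
Step 4: cell (4,2)='.' (+2 fires, +5 burnt)
Step 5: cell (4,2)='.' (+0 fires, +2 burnt)
  fire out at step 5

1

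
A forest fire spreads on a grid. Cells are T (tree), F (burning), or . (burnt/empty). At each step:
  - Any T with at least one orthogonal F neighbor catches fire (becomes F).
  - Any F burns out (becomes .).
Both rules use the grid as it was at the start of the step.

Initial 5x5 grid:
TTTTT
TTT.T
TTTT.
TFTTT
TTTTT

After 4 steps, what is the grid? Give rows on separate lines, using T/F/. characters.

Step 1: 4 trees catch fire, 1 burn out
  TTTTT
  TTT.T
  TFTT.
  F.FTT
  TFTTT
Step 2: 6 trees catch fire, 4 burn out
  TTTTT
  TFT.T
  F.FT.
  ...FT
  F.FTT
Step 3: 6 trees catch fire, 6 burn out
  TFTTT
  F.F.T
  ...F.
  ....F
  ...FT
Step 4: 3 trees catch fire, 6 burn out
  F.FTT
  ....T
  .....
  .....
  ....F

F.FTT
....T
.....
.....
....F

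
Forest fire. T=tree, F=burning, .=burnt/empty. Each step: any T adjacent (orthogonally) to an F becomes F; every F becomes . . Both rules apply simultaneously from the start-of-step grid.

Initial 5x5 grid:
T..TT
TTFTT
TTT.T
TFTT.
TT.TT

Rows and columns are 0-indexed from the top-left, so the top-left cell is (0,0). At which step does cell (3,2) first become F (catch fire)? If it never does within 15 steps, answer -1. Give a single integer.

Step 1: cell (3,2)='F' (+7 fires, +2 burnt)
  -> target ignites at step 1
Step 2: cell (3,2)='.' (+6 fires, +7 burnt)
Step 3: cell (3,2)='.' (+4 fires, +6 burnt)
Step 4: cell (3,2)='.' (+1 fires, +4 burnt)
Step 5: cell (3,2)='.' (+0 fires, +1 burnt)
  fire out at step 5

1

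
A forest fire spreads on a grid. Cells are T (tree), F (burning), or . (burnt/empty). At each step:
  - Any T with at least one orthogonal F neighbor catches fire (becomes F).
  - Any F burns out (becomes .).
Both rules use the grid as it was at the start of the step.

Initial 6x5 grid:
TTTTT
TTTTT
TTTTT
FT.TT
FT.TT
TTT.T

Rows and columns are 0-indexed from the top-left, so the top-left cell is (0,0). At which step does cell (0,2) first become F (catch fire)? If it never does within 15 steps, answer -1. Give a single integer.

Step 1: cell (0,2)='T' (+4 fires, +2 burnt)
Step 2: cell (0,2)='T' (+3 fires, +4 burnt)
Step 3: cell (0,2)='T' (+4 fires, +3 burnt)
Step 4: cell (0,2)='T' (+3 fires, +4 burnt)
Step 5: cell (0,2)='F' (+4 fires, +3 burnt)
  -> target ignites at step 5
Step 6: cell (0,2)='.' (+4 fires, +4 burnt)
Step 7: cell (0,2)='.' (+2 fires, +4 burnt)
Step 8: cell (0,2)='.' (+1 fires, +2 burnt)
Step 9: cell (0,2)='.' (+0 fires, +1 burnt)
  fire out at step 9

5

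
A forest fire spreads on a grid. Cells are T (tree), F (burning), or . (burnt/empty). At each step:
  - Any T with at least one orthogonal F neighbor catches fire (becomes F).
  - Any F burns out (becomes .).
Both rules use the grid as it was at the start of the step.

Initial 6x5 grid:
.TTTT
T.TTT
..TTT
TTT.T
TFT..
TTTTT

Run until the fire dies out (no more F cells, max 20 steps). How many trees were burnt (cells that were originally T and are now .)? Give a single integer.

Answer: 21

Derivation:
Step 1: +4 fires, +1 burnt (F count now 4)
Step 2: +4 fires, +4 burnt (F count now 4)
Step 3: +2 fires, +4 burnt (F count now 2)
Step 4: +3 fires, +2 burnt (F count now 3)
Step 5: +3 fires, +3 burnt (F count now 3)
Step 6: +4 fires, +3 burnt (F count now 4)
Step 7: +1 fires, +4 burnt (F count now 1)
Step 8: +0 fires, +1 burnt (F count now 0)
Fire out after step 8
Initially T: 22, now '.': 29
Total burnt (originally-T cells now '.'): 21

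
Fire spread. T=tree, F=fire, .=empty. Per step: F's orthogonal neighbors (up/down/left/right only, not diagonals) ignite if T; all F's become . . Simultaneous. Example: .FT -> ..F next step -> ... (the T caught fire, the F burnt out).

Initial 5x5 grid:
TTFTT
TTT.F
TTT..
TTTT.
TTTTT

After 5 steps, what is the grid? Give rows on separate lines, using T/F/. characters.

Step 1: 4 trees catch fire, 2 burn out
  TF.FF
  TTF..
  TTT..
  TTTT.
  TTTTT
Step 2: 3 trees catch fire, 4 burn out
  F....
  TF...
  TTF..
  TTTT.
  TTTTT
Step 3: 3 trees catch fire, 3 burn out
  .....
  F....
  TF...
  TTFT.
  TTTTT
Step 4: 4 trees catch fire, 3 burn out
  .....
  .....
  F....
  TF.F.
  TTFTT
Step 5: 3 trees catch fire, 4 burn out
  .....
  .....
  .....
  F....
  TF.FT

.....
.....
.....
F....
TF.FT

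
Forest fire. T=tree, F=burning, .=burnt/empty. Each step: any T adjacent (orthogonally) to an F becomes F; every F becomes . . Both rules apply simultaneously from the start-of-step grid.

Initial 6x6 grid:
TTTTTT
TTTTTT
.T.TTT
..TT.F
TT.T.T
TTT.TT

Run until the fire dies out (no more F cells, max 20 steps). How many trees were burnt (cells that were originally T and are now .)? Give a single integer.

Answer: 22

Derivation:
Step 1: +2 fires, +1 burnt (F count now 2)
Step 2: +3 fires, +2 burnt (F count now 3)
Step 3: +4 fires, +3 burnt (F count now 4)
Step 4: +3 fires, +4 burnt (F count now 3)
Step 5: +4 fires, +3 burnt (F count now 4)
Step 6: +2 fires, +4 burnt (F count now 2)
Step 7: +3 fires, +2 burnt (F count now 3)
Step 8: +1 fires, +3 burnt (F count now 1)
Step 9: +0 fires, +1 burnt (F count now 0)
Fire out after step 9
Initially T: 27, now '.': 31
Total burnt (originally-T cells now '.'): 22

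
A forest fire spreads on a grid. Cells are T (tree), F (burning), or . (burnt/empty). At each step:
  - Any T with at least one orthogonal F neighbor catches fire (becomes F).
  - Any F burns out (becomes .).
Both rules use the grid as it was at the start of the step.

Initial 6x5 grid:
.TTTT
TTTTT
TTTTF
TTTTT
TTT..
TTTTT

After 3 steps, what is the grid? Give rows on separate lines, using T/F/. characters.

Step 1: 3 trees catch fire, 1 burn out
  .TTTT
  TTTTF
  TTTF.
  TTTTF
  TTT..
  TTTTT
Step 2: 4 trees catch fire, 3 burn out
  .TTTF
  TTTF.
  TTF..
  TTTF.
  TTT..
  TTTTT
Step 3: 4 trees catch fire, 4 burn out
  .TTF.
  TTF..
  TF...
  TTF..
  TTT..
  TTTTT

.TTF.
TTF..
TF...
TTF..
TTT..
TTTTT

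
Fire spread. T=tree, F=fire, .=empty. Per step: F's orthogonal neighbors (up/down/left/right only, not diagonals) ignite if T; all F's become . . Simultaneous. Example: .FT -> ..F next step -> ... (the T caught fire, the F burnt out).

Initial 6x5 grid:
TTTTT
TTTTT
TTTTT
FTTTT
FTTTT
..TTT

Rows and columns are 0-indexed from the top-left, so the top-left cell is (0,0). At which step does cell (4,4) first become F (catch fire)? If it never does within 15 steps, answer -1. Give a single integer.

Step 1: cell (4,4)='T' (+3 fires, +2 burnt)
Step 2: cell (4,4)='T' (+4 fires, +3 burnt)
Step 3: cell (4,4)='T' (+6 fires, +4 burnt)
Step 4: cell (4,4)='F' (+6 fires, +6 burnt)
  -> target ignites at step 4
Step 5: cell (4,4)='.' (+4 fires, +6 burnt)
Step 6: cell (4,4)='.' (+2 fires, +4 burnt)
Step 7: cell (4,4)='.' (+1 fires, +2 burnt)
Step 8: cell (4,4)='.' (+0 fires, +1 burnt)
  fire out at step 8

4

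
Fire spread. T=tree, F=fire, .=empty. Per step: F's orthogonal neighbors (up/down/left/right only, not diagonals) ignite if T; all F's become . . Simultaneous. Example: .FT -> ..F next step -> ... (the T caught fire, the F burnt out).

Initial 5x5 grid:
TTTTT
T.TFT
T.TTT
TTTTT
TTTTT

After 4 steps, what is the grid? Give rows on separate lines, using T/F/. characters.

Step 1: 4 trees catch fire, 1 burn out
  TTTFT
  T.F.F
  T.TFT
  TTTTT
  TTTTT
Step 2: 5 trees catch fire, 4 burn out
  TTF.F
  T....
  T.F.F
  TTTFT
  TTTTT
Step 3: 4 trees catch fire, 5 burn out
  TF...
  T....
  T....
  TTF.F
  TTTFT
Step 4: 4 trees catch fire, 4 burn out
  F....
  T....
  T....
  TF...
  TTF.F

F....
T....
T....
TF...
TTF.F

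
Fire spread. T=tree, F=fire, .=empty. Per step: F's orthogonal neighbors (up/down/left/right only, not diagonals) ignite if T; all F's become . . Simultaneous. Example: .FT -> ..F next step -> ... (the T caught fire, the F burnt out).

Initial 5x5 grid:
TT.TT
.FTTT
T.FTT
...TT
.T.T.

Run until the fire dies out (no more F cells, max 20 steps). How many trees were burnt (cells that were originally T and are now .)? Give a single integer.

Step 1: +3 fires, +2 burnt (F count now 3)
Step 2: +4 fires, +3 burnt (F count now 4)
Step 3: +4 fires, +4 burnt (F count now 4)
Step 4: +1 fires, +4 burnt (F count now 1)
Step 5: +0 fires, +1 burnt (F count now 0)
Fire out after step 5
Initially T: 14, now '.': 23
Total burnt (originally-T cells now '.'): 12

Answer: 12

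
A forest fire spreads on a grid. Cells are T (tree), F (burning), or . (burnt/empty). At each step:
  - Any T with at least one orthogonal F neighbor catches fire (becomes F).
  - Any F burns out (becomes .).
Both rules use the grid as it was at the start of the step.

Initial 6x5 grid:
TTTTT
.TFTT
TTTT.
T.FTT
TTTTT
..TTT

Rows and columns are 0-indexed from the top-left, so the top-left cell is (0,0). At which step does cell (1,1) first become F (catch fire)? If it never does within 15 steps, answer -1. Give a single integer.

Step 1: cell (1,1)='F' (+6 fires, +2 burnt)
  -> target ignites at step 1
Step 2: cell (1,1)='.' (+9 fires, +6 burnt)
Step 3: cell (1,1)='.' (+6 fires, +9 burnt)
Step 4: cell (1,1)='.' (+2 fires, +6 burnt)
Step 5: cell (1,1)='.' (+0 fires, +2 burnt)
  fire out at step 5

1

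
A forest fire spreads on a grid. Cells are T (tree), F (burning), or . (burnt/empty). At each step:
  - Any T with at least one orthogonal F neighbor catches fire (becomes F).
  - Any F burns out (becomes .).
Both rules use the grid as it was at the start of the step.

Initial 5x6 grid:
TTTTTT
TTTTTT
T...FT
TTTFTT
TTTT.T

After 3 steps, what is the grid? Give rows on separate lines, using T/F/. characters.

Step 1: 5 trees catch fire, 2 burn out
  TTTTTT
  TTTTFT
  T....F
  TTF.FT
  TTTF.T
Step 2: 6 trees catch fire, 5 burn out
  TTTTFT
  TTTF.F
  T.....
  TF...F
  TTF..T
Step 3: 6 trees catch fire, 6 burn out
  TTTF.F
  TTF...
  T.....
  F.....
  TF...F

TTTF.F
TTF...
T.....
F.....
TF...F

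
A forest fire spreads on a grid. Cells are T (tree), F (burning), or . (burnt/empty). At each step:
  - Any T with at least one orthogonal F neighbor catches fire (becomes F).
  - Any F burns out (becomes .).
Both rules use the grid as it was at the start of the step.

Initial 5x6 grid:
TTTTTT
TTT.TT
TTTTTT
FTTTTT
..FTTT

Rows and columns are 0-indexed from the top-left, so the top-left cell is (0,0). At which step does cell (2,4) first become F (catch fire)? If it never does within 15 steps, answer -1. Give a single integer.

Step 1: cell (2,4)='T' (+4 fires, +2 burnt)
Step 2: cell (2,4)='T' (+5 fires, +4 burnt)
Step 3: cell (2,4)='T' (+6 fires, +5 burnt)
Step 4: cell (2,4)='F' (+4 fires, +6 burnt)
  -> target ignites at step 4
Step 5: cell (2,4)='.' (+3 fires, +4 burnt)
Step 6: cell (2,4)='.' (+2 fires, +3 burnt)
Step 7: cell (2,4)='.' (+1 fires, +2 burnt)
Step 8: cell (2,4)='.' (+0 fires, +1 burnt)
  fire out at step 8

4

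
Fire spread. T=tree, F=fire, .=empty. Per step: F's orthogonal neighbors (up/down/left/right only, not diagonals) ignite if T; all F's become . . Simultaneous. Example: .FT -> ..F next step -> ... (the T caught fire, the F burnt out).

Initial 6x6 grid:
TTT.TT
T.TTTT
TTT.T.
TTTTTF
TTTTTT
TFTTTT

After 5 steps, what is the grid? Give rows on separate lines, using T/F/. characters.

Step 1: 5 trees catch fire, 2 burn out
  TTT.TT
  T.TTTT
  TTT.T.
  TTTTF.
  TFTTTF
  F.FTTT
Step 2: 8 trees catch fire, 5 burn out
  TTT.TT
  T.TTTT
  TTT.F.
  TFTF..
  F.FTF.
  ...FTF
Step 3: 6 trees catch fire, 8 burn out
  TTT.TT
  T.TTFT
  TFT...
  F.F...
  ...F..
  ....F.
Step 4: 5 trees catch fire, 6 burn out
  TTT.FT
  T.TF.F
  F.F...
  ......
  ......
  ......
Step 5: 3 trees catch fire, 5 burn out
  TTT..F
  F.F...
  ......
  ......
  ......
  ......

TTT..F
F.F...
......
......
......
......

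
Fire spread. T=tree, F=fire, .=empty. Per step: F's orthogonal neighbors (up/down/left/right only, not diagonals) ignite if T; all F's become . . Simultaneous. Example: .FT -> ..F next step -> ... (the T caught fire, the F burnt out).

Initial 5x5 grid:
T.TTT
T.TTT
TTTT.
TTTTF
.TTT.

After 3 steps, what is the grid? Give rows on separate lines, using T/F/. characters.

Step 1: 1 trees catch fire, 1 burn out
  T.TTT
  T.TTT
  TTTT.
  TTTF.
  .TTT.
Step 2: 3 trees catch fire, 1 burn out
  T.TTT
  T.TTT
  TTTF.
  TTF..
  .TTF.
Step 3: 4 trees catch fire, 3 burn out
  T.TTT
  T.TFT
  TTF..
  TF...
  .TF..

T.TTT
T.TFT
TTF..
TF...
.TF..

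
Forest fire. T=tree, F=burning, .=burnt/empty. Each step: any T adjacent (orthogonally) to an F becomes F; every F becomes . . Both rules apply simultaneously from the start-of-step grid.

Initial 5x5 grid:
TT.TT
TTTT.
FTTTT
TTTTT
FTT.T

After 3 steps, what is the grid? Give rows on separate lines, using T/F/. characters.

Step 1: 4 trees catch fire, 2 burn out
  TT.TT
  FTTT.
  .FTTT
  FTTTT
  .FT.T
Step 2: 5 trees catch fire, 4 burn out
  FT.TT
  .FTT.
  ..FTT
  .FTTT
  ..F.T
Step 3: 4 trees catch fire, 5 burn out
  .F.TT
  ..FT.
  ...FT
  ..FTT
  ....T

.F.TT
..FT.
...FT
..FTT
....T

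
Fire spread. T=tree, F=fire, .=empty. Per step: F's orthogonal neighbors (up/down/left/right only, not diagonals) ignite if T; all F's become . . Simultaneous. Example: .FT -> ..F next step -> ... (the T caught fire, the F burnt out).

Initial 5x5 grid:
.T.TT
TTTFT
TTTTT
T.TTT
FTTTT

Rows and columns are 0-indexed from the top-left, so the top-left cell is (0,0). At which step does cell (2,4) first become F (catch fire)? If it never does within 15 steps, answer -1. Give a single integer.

Step 1: cell (2,4)='T' (+6 fires, +2 burnt)
Step 2: cell (2,4)='F' (+7 fires, +6 burnt)
  -> target ignites at step 2
Step 3: cell (2,4)='.' (+6 fires, +7 burnt)
Step 4: cell (2,4)='.' (+1 fires, +6 burnt)
Step 5: cell (2,4)='.' (+0 fires, +1 burnt)
  fire out at step 5

2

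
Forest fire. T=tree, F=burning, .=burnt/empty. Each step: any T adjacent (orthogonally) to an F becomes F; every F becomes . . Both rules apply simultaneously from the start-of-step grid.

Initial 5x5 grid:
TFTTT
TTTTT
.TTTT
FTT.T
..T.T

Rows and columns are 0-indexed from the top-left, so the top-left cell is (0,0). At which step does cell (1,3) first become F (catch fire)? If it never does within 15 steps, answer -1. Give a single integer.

Step 1: cell (1,3)='T' (+4 fires, +2 burnt)
Step 2: cell (1,3)='T' (+5 fires, +4 burnt)
Step 3: cell (1,3)='F' (+4 fires, +5 burnt)
  -> target ignites at step 3
Step 4: cell (1,3)='.' (+2 fires, +4 burnt)
Step 5: cell (1,3)='.' (+1 fires, +2 burnt)
Step 6: cell (1,3)='.' (+1 fires, +1 burnt)
Step 7: cell (1,3)='.' (+1 fires, +1 burnt)
Step 8: cell (1,3)='.' (+0 fires, +1 burnt)
  fire out at step 8

3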